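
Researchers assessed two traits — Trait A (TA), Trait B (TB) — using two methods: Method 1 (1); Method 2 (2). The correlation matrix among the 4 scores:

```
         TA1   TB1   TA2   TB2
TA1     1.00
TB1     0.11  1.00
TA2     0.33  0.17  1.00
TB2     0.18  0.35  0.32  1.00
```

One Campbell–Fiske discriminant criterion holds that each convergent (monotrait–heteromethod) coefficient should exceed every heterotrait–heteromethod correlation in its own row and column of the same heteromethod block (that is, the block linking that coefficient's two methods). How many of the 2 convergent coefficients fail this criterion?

Each convergent coefficient versus the relevant comparison correlations:
TA (methods 1·2): 0.33 vs {0.18, 0.17} → pass.
TB (methods 1·2): 0.35 vs {0.17, 0.18} → pass.
0 of 2 fail.

0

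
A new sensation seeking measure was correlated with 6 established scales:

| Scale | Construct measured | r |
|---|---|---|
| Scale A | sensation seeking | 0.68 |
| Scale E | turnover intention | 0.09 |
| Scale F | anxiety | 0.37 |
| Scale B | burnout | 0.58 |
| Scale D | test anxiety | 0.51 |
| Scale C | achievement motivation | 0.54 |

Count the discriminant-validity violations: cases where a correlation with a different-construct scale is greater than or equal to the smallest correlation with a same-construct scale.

0

Convergent (same construct = sensation seeking): Scale A.
Smallest convergent = 0.68. Discriminant values: 0.09, 0.37, 0.58, 0.51, 0.54; count ≥ 0.68 → 0.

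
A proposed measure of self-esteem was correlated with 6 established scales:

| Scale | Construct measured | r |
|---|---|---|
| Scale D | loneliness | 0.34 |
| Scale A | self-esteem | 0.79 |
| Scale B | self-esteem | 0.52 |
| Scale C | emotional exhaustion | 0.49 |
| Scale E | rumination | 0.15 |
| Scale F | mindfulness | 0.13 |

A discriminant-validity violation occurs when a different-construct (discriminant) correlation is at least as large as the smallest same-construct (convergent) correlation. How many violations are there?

Convergent (same construct = self-esteem): Scale A, Scale B.
Smallest convergent = 0.52. Discriminant values: 0.34, 0.49, 0.15, 0.13; count ≥ 0.52 → 0.

0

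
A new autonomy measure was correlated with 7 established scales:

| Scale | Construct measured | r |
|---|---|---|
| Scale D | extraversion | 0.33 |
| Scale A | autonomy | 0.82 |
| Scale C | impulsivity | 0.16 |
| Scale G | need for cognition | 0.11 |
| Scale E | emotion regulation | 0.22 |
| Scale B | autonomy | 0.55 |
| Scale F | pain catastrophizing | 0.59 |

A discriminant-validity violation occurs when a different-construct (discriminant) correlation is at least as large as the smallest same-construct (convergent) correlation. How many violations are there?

1

Convergent (same construct = autonomy): Scale A, Scale B.
Smallest convergent = 0.55. Discriminant values: 0.33, 0.16, 0.11, 0.22, 0.59; count ≥ 0.55 → 1.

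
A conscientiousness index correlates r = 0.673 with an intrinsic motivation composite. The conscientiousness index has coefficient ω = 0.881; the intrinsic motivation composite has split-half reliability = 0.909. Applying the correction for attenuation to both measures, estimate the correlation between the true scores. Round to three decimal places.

r_true = r_obs / √(r_xx · r_yy) = 0.673 / √(0.881 × 0.909) = 0.673 / √0.800829 = 0.673 / 0.8949 ≈ 0.752.

0.752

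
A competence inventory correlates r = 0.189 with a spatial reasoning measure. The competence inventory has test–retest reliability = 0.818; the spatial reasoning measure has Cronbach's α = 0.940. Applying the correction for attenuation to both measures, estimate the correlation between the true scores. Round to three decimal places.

0.216

r_true = r_obs / √(r_xx · r_yy) = 0.189 / √(0.818 × 0.940) = 0.189 / √0.768920 = 0.189 / 0.8769 ≈ 0.216.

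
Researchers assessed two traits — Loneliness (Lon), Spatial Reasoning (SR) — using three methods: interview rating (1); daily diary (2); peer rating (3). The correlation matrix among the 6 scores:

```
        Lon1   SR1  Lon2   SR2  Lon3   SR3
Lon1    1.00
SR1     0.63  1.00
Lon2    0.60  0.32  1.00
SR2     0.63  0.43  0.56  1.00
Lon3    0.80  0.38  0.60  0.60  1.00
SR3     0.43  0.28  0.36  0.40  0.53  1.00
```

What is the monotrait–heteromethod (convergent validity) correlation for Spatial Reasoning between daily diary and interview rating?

Same trait (SR), different methods: r(SR2, SR1) = 0.43.

0.43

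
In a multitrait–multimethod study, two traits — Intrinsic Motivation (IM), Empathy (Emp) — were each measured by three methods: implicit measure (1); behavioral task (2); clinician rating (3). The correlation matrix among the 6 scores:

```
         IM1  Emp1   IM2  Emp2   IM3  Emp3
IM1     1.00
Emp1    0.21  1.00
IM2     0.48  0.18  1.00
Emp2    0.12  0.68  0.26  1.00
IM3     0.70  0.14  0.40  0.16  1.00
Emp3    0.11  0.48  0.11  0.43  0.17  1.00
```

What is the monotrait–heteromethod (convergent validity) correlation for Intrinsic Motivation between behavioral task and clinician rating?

0.40

Same trait (IM), different methods: r(IM2, IM3) = 0.40.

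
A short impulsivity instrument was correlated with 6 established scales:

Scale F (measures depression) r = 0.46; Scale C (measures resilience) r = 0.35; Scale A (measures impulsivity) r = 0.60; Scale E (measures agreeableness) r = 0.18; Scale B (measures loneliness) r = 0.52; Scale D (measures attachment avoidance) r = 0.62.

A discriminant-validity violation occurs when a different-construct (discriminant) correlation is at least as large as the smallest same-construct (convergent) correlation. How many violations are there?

1

Convergent (same construct = impulsivity): Scale A.
Smallest convergent = 0.60. Discriminant values: 0.46, 0.35, 0.18, 0.52, 0.62; count ≥ 0.60 → 1.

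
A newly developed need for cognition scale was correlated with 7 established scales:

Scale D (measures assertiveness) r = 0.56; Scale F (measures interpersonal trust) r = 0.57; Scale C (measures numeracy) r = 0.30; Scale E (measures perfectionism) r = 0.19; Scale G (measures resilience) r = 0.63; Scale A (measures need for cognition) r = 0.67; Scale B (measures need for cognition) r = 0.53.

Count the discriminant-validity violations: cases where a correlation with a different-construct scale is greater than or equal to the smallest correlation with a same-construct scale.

3

Convergent (same construct = need for cognition): Scale A, Scale B.
Smallest convergent = 0.53. Discriminant values: 0.56, 0.57, 0.30, 0.19, 0.63; count ≥ 0.53 → 3.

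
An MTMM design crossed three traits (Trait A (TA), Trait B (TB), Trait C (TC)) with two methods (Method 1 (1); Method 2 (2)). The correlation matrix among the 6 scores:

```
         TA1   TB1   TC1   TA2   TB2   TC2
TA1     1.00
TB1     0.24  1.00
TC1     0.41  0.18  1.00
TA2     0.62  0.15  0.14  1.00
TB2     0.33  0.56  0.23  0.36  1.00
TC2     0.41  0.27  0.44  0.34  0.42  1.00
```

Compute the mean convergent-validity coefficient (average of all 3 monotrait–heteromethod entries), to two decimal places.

0.54

Convergent values: 0.62, 0.56, 0.44; mean = 1.62/3 = 0.54.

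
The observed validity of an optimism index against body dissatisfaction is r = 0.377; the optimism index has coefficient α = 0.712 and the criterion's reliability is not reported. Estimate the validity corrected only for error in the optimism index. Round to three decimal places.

Single correction: r_c = r_obs / √r_xx = 0.377 / √0.712 = 0.377 / 0.8438 ≈ 0.447.

0.447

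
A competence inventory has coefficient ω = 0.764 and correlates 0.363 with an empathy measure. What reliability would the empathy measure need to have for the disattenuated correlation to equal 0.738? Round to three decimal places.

r_true = r_obs / √(r_xx · r_yy) ⇒ 0.738 = 0.363 / √(0.764 · r_yy).
√(0.764 · r_yy) = 0.363 / 0.738 = 0.4919; 0.764 · r_yy = 0.2420; r_yy = 0.2420 / 0.764 ≈ 0.317.

0.317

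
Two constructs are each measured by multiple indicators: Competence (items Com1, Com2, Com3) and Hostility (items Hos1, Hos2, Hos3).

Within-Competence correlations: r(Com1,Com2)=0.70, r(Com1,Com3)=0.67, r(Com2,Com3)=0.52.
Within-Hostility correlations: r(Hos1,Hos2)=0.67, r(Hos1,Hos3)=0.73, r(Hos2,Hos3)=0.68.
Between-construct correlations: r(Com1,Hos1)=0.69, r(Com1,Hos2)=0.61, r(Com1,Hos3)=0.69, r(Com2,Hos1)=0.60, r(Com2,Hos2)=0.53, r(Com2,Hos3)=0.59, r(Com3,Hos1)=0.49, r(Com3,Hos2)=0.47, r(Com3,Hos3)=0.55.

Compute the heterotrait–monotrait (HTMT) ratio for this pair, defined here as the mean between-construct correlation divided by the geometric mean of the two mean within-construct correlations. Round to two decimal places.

Mean between = 5.22/9 = 0.5800.
Mean within-Com = 1.89/3 = 0.6300; mean within-Hos = 2.08/3 = 0.6933.
Geometric mean = √(0.6300 × 0.6933) = 0.6609.
HTMT = 0.5800 / 0.6609 = 0.88.

0.88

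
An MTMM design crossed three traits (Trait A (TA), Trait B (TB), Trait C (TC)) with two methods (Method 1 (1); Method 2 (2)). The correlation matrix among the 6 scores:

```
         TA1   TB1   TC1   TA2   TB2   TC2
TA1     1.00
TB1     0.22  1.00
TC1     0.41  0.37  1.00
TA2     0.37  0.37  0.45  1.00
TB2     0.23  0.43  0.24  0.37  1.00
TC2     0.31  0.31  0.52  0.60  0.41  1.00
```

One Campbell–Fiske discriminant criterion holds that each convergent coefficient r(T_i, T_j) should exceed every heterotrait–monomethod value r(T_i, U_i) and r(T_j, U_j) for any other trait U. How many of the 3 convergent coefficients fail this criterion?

Checking each validity diagonal entry against its comparison values:
TA (methods 1·2): 0.37 vs {0.22, 0.37, 0.41, 0.60} → fail.
TB (methods 1·2): 0.43 vs {0.22, 0.37, 0.37, 0.41} → pass.
TC (methods 1·2): 0.52 vs {0.41, 0.60, 0.37, 0.41} → fail.
2 of 3 fail.

2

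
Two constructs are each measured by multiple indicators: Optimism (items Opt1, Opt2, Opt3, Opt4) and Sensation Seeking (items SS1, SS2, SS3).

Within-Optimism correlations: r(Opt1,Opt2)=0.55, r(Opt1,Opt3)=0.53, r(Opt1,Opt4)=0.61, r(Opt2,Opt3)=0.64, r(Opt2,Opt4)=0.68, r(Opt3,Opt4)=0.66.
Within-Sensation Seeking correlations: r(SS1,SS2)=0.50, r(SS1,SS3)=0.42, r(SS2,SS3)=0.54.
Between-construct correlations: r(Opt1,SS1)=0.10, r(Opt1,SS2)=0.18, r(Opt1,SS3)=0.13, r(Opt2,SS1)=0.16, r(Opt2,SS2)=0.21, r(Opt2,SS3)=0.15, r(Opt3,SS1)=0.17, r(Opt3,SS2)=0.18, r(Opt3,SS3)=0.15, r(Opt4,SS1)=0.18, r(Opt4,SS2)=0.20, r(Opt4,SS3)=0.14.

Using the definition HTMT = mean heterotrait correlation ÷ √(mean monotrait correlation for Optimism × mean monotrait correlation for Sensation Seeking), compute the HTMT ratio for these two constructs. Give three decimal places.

Between-construct mean = 1.95/12 = 0.1625.
Mean within-Opt = 3.67/6 = 0.6117; mean within-SS = 1.46/3 = 0.4867.
Geometric mean = √(0.6117 × 0.4867) = 0.5456.
HTMT = 0.1625 / 0.5456 = 0.298.

0.298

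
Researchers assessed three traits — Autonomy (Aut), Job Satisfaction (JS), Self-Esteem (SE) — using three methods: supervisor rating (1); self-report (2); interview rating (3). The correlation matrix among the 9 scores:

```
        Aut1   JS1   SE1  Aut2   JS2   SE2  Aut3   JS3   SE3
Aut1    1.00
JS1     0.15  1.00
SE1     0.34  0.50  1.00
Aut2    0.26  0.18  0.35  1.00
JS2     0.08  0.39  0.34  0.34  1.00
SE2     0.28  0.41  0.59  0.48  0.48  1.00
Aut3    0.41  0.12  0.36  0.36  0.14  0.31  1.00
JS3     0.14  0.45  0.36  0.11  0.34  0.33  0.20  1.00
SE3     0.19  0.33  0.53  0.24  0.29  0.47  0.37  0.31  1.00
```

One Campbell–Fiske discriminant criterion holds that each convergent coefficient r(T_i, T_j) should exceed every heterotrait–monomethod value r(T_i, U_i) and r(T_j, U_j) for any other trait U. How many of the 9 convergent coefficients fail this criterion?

6

Convergent coefficients and their comparison sets:
Aut (methods 1·2): 0.26 vs {0.15, 0.34, 0.34, 0.48} → fail.
Aut (methods 1·3): 0.41 vs {0.15, 0.20, 0.34, 0.37} → pass.
Aut (methods 2·3): 0.36 vs {0.34, 0.20, 0.48, 0.37} → fail.
JS (methods 1·2): 0.39 vs {0.15, 0.34, 0.50, 0.48} → fail.
JS (methods 1·3): 0.45 vs {0.15, 0.20, 0.50, 0.31} → fail.
JS (methods 2·3): 0.34 vs {0.34, 0.20, 0.48, 0.31} → fail.
SE (methods 1·2): 0.59 vs {0.34, 0.48, 0.50, 0.48} → pass.
SE (methods 1·3): 0.53 vs {0.34, 0.37, 0.50, 0.31} → pass.
SE (methods 2·3): 0.47 vs {0.48, 0.37, 0.48, 0.31} → fail.
6 of 9 fail.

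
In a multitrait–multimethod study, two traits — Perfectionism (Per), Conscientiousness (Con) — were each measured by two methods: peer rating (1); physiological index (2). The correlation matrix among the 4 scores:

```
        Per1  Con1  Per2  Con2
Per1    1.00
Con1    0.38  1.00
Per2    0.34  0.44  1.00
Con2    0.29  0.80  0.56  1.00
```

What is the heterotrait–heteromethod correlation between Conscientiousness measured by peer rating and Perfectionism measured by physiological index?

0.44

Different traits and methods: r(Con1, Per2) = 0.44.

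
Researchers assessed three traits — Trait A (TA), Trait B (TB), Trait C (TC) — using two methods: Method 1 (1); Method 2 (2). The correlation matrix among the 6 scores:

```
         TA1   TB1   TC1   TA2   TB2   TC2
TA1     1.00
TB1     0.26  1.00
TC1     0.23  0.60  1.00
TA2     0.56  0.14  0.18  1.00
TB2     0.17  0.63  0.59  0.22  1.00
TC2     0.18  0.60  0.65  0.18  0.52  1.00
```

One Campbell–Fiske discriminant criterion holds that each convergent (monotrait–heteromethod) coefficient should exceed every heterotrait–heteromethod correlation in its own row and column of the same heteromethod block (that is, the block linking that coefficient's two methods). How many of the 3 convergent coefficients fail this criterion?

Checking each validity diagonal entry against its comparison values:
TA (methods 1·2): 0.56 vs {0.17, 0.14, 0.18, 0.18} → pass.
TB (methods 1·2): 0.63 vs {0.14, 0.17, 0.60, 0.59} → pass.
TC (methods 1·2): 0.65 vs {0.18, 0.18, 0.59, 0.60} → pass.
0 of 3 fail.

0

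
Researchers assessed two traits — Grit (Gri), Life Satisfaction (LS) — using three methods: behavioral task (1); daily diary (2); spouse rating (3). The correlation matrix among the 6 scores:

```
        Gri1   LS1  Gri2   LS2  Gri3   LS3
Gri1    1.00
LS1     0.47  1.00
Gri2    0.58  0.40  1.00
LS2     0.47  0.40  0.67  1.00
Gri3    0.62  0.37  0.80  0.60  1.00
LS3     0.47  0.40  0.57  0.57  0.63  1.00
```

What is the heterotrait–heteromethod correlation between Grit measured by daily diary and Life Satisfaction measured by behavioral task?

Different traits and methods: r(Gri2, LS1) = 0.40.

0.40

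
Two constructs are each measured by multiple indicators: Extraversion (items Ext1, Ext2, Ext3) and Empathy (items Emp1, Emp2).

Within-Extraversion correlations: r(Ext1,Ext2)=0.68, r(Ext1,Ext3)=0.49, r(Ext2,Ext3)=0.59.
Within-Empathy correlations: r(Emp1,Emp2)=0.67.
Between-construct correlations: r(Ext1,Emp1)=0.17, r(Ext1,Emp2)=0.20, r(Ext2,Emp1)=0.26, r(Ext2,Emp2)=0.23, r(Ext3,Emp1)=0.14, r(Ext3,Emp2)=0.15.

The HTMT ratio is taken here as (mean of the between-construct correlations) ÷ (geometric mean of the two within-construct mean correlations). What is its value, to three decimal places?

Mean heterotrait r = 1.15/6 = 0.1917.
Mean within-Ext = 1.76/3 = 0.5867; mean within-Emp = 0.67/1 = 0.6700.
Geometric mean = √(0.5867 × 0.6700) = 0.6270.
HTMT = 0.1917 / 0.6270 = 0.306.

0.306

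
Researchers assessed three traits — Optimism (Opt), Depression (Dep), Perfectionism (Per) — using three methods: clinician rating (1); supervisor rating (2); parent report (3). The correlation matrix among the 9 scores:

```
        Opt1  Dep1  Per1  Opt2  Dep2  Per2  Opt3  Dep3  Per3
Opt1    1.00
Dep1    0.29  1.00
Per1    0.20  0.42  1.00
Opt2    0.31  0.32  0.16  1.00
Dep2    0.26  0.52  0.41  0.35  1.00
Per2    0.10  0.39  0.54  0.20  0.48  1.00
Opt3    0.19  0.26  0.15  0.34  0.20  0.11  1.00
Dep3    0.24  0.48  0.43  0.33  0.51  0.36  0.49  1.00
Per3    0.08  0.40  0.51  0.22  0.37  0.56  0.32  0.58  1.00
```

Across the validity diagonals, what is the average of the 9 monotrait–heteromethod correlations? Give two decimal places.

Convergent values: 0.31, 0.19, 0.34, 0.52, 0.48, 0.51, 0.54, 0.51, 0.56; mean = 3.96/9 = 0.44.

0.44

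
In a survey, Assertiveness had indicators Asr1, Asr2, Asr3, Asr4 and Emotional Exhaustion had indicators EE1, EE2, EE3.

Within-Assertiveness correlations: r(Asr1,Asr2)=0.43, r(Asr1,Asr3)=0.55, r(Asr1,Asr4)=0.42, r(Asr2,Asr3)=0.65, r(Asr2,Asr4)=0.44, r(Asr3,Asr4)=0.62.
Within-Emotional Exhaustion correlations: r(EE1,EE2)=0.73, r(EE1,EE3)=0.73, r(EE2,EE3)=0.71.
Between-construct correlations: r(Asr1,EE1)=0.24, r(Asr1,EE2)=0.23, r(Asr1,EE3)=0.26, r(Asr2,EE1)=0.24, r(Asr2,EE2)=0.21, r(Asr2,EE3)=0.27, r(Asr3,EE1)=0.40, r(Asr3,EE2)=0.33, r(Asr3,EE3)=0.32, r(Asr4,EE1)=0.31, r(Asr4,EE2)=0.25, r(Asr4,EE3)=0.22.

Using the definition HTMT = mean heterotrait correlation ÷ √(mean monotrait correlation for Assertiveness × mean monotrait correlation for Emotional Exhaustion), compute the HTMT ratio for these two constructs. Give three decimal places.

0.446

Between-construct mean = 3.28/12 = 0.2733.
Mean within-Asr = 3.11/6 = 0.5183; mean within-EE = 2.17/3 = 0.7233.
Geometric mean = √(0.5183 × 0.7233) = 0.6123.
HTMT = 0.2733 / 0.6123 = 0.446.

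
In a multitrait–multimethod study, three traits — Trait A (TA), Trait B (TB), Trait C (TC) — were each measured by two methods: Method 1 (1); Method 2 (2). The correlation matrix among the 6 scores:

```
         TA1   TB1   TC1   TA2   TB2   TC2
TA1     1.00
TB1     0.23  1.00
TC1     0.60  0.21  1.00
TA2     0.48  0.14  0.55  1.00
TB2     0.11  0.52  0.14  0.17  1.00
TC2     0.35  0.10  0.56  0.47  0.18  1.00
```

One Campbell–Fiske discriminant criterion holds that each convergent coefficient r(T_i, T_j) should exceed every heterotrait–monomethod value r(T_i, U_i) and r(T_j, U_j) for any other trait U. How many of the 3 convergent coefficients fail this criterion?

Convergent coefficients and their comparison sets:
TA (methods 1·2): 0.48 vs {0.23, 0.17, 0.60, 0.47} → fail.
TB (methods 1·2): 0.52 vs {0.23, 0.17, 0.21, 0.18} → pass.
TC (methods 1·2): 0.56 vs {0.60, 0.47, 0.21, 0.18} → fail.
2 of 3 fail.

2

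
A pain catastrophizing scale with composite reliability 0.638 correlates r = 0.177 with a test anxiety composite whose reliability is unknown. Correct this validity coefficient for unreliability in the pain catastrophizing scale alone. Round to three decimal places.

Single correction: r_c = r_obs / √r_xx = 0.177 / √0.638 = 0.177 / 0.7987 ≈ 0.222.

0.222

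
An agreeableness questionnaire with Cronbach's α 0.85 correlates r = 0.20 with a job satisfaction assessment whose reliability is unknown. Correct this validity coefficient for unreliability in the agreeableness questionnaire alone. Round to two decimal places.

Single correction: r_c = r_obs / √r_xx = 0.20 / √0.85 = 0.20 / 0.9220 ≈ 0.22.

0.22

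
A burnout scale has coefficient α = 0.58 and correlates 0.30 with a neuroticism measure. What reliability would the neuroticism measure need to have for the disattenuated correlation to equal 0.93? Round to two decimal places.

0.18

r_true = r_obs / √(r_xx · r_yy) ⇒ 0.93 = 0.30 / √(0.58 · r_yy).
√(0.58 · r_yy) = 0.30 / 0.93 = 0.3226; 0.58 · r_yy = 0.1041; r_yy = 0.1041 / 0.58 ≈ 0.18.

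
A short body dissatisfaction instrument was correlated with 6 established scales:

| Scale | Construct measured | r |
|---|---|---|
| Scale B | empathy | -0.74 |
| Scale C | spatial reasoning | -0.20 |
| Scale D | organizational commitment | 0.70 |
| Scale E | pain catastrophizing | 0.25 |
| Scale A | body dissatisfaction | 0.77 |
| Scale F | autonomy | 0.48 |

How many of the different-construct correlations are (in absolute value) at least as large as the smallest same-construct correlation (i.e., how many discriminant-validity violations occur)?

0

Convergent (same construct = body dissatisfaction): Scale A.
Smallest convergent = 0.77. Discriminant |r|: 0.74, 0.20, 0.70, 0.25, 0.48; count ≥ 0.77 → 0.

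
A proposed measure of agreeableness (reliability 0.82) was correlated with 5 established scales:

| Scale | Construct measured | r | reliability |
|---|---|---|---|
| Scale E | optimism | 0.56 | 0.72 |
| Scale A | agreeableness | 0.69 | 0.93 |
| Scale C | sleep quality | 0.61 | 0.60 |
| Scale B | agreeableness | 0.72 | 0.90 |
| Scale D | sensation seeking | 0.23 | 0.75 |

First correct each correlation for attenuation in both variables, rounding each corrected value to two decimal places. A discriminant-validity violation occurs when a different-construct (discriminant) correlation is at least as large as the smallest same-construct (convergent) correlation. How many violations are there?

1

Disattenuated r (r / √(r_scale · r_new)):
  Scale E (disc): 0.56 / √(0.72·0.82) = 0.73
  Scale A (conv): 0.69 / √(0.93·0.82) = 0.79
  Scale C (disc): 0.61 / √(0.60·0.82) = 0.87
  Scale B (conv): 0.72 / √(0.90·0.82) = 0.84
  Scale D (disc): 0.23 / √(0.75·0.82) = 0.29
Smallest convergent = 0.79. Discriminant values: 0.73, 0.87, 0.29; count ≥ 0.79 → 1.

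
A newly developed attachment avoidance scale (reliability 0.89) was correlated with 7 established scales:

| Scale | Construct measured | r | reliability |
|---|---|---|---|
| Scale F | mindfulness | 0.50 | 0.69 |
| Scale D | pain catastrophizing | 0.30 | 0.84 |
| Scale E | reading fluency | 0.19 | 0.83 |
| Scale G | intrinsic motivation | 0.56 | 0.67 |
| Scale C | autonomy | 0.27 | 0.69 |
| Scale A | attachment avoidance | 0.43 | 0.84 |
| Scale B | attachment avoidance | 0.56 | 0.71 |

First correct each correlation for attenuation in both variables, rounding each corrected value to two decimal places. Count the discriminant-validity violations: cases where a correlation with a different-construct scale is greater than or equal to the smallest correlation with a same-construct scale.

2

Disattenuated r (r / √(r_scale · r_new)):
  Scale F (disc): 0.50 / √(0.69·0.89) = 0.64
  Scale D (disc): 0.30 / √(0.84·0.89) = 0.35
  Scale E (disc): 0.19 / √(0.83·0.89) = 0.22
  Scale G (disc): 0.56 / √(0.67·0.89) = 0.73
  Scale C (disc): 0.27 / √(0.69·0.89) = 0.34
  Scale A (conv): 0.43 / √(0.84·0.89) = 0.50
  Scale B (conv): 0.56 / √(0.71·0.89) = 0.70
Smallest convergent = 0.50. Discriminant values: 0.64, 0.35, 0.22, 0.73, 0.34; count ≥ 0.50 → 2.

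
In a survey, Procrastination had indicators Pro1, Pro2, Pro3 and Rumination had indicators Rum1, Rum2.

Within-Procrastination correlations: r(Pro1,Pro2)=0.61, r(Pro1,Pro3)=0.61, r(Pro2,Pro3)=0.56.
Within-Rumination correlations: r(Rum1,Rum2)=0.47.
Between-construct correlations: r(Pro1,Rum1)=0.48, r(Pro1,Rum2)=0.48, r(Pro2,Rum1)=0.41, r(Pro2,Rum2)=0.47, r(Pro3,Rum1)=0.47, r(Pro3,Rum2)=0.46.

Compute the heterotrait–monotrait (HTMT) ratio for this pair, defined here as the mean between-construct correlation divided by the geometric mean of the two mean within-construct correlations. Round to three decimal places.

Mean heterotrait r = 2.77/6 = 0.4617.
Mean within-Pro = 1.78/3 = 0.5933; mean within-Rum = 0.47/1 = 0.4700.
Geometric mean = √(0.5933 × 0.4700) = 0.5281.
HTMT = 0.4617 / 0.5281 = 0.874.

0.874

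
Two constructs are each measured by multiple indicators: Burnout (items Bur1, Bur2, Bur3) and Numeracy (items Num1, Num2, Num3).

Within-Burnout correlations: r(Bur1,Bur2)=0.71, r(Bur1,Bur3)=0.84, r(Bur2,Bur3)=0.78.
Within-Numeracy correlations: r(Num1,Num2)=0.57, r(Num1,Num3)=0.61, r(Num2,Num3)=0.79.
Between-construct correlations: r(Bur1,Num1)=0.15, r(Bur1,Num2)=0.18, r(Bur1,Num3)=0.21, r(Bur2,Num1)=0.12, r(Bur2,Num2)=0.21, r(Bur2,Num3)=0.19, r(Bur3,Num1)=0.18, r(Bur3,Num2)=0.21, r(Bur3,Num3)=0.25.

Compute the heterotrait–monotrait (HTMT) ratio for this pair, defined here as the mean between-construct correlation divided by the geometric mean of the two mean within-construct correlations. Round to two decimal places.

0.26

Mean between = 1.70/9 = 0.1889.
Mean within-Bur = 2.33/3 = 0.7767; mean within-Num = 1.97/3 = 0.6567.
Geometric mean = √(0.7767 × 0.6567) = 0.7142.
HTMT = 0.1889 / 0.7142 = 0.26.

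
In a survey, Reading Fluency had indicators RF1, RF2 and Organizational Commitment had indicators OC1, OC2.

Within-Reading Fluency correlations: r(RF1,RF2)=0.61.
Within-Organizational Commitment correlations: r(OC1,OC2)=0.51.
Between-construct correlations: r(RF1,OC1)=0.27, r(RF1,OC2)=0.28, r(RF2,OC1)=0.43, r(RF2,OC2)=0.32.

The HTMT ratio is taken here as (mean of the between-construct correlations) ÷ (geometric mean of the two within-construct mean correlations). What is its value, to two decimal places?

Mean between = 1.30/4 = 0.3250.
Mean within-RF = 0.61/1 = 0.6100; mean within-OC = 0.51/1 = 0.5100.
Geometric mean = √(0.6100 × 0.5100) = 0.5578.
HTMT = 0.3250 / 0.5578 = 0.58.

0.58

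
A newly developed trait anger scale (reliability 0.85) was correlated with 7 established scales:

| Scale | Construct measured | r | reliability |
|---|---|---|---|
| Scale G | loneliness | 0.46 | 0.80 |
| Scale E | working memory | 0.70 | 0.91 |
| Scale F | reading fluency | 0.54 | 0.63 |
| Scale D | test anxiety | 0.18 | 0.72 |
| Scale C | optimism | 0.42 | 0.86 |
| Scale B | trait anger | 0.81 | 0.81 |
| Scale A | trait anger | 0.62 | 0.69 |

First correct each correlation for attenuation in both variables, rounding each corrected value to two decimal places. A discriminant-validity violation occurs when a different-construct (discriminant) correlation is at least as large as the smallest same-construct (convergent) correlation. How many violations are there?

0

Disattenuated r (r / √(r_scale · r_new)):
  Scale G (disc): 0.46 / √(0.80·0.85) = 0.56
  Scale E (disc): 0.70 / √(0.91·0.85) = 0.80
  Scale F (disc): 0.54 / √(0.63·0.85) = 0.74
  Scale D (disc): 0.18 / √(0.72·0.85) = 0.23
  Scale C (disc): 0.42 / √(0.86·0.85) = 0.49
  Scale B (conv): 0.81 / √(0.81·0.85) = 0.98
  Scale A (conv): 0.62 / √(0.69·0.85) = 0.81
Smallest convergent = 0.81. Discriminant values: 0.56, 0.80, 0.74, 0.23, 0.49; count ≥ 0.81 → 0.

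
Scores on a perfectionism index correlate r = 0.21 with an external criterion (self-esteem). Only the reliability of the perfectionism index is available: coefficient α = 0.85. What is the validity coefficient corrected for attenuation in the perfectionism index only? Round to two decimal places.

Single correction: r_c = r_obs / √r_xx = 0.21 / √0.85 = 0.21 / 0.9220 ≈ 0.23.

0.23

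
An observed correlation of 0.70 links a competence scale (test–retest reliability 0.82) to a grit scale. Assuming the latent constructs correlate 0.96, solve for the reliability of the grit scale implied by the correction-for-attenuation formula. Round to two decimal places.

0.65

r_true = r_obs / √(r_xx · r_yy) ⇒ 0.96 = 0.70 / √(0.82 · r_yy).
√(0.82 · r_yy) = 0.70 / 0.96 = 0.7292; 0.82 · r_yy = 0.5317; r_yy = 0.5317 / 0.82 ≈ 0.65.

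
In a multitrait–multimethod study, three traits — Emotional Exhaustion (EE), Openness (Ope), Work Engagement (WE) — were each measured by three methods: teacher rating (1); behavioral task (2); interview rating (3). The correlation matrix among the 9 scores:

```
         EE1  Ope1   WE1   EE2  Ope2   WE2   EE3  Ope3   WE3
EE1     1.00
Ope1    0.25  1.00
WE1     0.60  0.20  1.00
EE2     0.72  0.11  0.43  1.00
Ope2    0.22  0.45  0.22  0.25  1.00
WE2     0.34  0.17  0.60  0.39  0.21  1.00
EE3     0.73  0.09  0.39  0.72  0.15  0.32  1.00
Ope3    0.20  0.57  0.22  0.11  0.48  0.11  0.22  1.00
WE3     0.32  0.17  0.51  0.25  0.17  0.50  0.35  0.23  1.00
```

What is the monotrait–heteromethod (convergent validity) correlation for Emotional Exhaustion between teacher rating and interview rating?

0.73

Same trait (EE), different methods: r(EE1, EE3) = 0.73.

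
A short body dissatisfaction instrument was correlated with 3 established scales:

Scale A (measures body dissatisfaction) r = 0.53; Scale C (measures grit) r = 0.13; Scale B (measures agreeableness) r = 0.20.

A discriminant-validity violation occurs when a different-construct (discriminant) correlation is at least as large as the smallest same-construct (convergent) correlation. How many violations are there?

0

Convergent (same construct = body dissatisfaction): Scale A.
Smallest convergent = 0.53. Discriminant values: 0.13, 0.20; count ≥ 0.53 → 0.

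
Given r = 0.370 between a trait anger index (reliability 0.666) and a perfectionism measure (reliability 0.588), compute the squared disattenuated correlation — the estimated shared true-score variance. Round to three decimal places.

0.350

Disattenuated r = 0.370 / √(0.666 × 0.588) = 0.370 / 0.6258 = 0.5912.
Shared true-score variance = 0.5912² = 0.3495 ≈ 0.350.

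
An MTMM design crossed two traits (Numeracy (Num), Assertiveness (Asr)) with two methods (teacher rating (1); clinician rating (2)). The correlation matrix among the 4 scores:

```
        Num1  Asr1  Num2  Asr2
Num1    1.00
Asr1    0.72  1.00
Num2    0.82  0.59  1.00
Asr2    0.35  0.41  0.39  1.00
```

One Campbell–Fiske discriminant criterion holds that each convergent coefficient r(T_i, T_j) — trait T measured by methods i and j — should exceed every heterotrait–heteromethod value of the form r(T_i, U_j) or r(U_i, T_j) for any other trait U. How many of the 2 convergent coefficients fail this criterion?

Checking each validity diagonal entry against its comparison values:
Num (methods 1·2): 0.82 vs {0.35, 0.59} → pass.
Asr (methods 1·2): 0.41 vs {0.59, 0.35} → fail.
1 of 2 fail.

1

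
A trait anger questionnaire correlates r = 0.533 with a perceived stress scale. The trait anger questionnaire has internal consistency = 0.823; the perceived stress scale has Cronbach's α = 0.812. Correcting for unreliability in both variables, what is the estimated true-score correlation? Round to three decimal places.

r_true = r_obs / √(r_xx · r_yy) = 0.533 / √(0.823 × 0.812) = 0.533 / √0.668276 = 0.533 / 0.8175 ≈ 0.652.

0.652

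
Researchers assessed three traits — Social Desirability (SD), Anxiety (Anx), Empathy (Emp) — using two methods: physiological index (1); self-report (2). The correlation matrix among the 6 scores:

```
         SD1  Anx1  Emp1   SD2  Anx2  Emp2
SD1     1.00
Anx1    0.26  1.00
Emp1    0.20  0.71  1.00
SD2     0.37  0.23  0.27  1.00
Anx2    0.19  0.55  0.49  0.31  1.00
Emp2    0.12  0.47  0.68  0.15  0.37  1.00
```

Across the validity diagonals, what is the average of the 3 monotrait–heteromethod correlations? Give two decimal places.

0.53

Convergent values: 0.37, 0.55, 0.68; mean = 1.60/3 = 0.53.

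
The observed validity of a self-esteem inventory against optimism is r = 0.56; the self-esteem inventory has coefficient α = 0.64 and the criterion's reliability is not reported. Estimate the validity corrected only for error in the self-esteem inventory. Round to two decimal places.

Single correction: r_c = r_obs / √r_xx = 0.56 / √0.64 = 0.56 / 0.8000 ≈ 0.70.

0.70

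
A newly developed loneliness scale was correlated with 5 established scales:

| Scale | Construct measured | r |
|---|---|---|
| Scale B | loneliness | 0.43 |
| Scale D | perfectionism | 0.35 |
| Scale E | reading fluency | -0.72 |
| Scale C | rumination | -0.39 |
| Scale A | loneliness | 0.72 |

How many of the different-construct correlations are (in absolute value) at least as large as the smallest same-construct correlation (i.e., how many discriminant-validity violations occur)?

Convergent (same construct = loneliness): Scale B, Scale A.
Smallest convergent = 0.43. Discriminant |r|: 0.35, 0.72, 0.39; count ≥ 0.43 → 1.

1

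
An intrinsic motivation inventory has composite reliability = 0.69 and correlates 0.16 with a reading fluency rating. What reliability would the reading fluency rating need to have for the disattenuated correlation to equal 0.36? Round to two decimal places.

0.29

r_true = r_obs / √(r_xx · r_yy) ⇒ 0.36 = 0.16 / √(0.69 · r_yy).
√(0.69 · r_yy) = 0.16 / 0.36 = 0.4444; 0.69 · r_yy = 0.1975; r_yy = 0.1975 / 0.69 ≈ 0.29.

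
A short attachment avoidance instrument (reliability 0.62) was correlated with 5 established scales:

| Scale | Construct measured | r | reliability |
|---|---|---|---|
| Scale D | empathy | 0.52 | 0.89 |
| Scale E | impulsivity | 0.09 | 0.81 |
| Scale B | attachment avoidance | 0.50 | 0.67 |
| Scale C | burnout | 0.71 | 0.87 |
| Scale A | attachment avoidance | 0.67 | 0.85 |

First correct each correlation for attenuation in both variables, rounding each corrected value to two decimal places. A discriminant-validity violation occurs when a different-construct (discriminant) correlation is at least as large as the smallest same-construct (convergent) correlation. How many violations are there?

1

Disattenuated r (r / √(r_scale · r_new)):
  Scale D (disc): 0.52 / √(0.89·0.62) = 0.70
  Scale E (disc): 0.09 / √(0.81·0.62) = 0.13
  Scale B (conv): 0.50 / √(0.67·0.62) = 0.78
  Scale C (disc): 0.71 / √(0.87·0.62) = 0.97
  Scale A (conv): 0.67 / √(0.85·0.62) = 0.92
Smallest convergent = 0.78. Discriminant values: 0.70, 0.13, 0.97; count ≥ 0.78 → 1.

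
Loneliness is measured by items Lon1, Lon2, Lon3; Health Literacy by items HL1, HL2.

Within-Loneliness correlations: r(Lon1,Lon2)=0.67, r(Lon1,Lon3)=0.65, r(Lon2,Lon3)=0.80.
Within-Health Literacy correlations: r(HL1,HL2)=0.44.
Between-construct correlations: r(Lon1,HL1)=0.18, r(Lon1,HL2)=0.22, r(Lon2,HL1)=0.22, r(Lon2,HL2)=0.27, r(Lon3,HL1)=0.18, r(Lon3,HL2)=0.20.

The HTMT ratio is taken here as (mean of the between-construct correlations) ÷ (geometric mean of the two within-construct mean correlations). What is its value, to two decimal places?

0.38

Between-construct mean = 1.27/6 = 0.2117.
Mean within-Lon = 2.12/3 = 0.7067; mean within-HL = 0.44/1 = 0.4400.
Geometric mean = √(0.7067 × 0.4400) = 0.5576.
HTMT = 0.2117 / 0.5576 = 0.38.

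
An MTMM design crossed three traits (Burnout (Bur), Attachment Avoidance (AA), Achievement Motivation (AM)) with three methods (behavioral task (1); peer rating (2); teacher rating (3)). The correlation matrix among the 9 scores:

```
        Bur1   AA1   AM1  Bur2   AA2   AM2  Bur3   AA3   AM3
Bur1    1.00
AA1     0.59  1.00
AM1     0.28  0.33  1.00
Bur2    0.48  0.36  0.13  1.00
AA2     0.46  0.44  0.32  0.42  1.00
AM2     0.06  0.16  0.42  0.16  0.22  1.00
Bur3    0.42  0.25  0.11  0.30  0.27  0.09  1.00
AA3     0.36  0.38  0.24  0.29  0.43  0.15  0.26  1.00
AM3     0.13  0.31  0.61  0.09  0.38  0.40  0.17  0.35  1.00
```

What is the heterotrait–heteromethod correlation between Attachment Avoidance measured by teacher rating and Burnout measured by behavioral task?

Different traits and methods: r(AA3, Bur1) = 0.36.

0.36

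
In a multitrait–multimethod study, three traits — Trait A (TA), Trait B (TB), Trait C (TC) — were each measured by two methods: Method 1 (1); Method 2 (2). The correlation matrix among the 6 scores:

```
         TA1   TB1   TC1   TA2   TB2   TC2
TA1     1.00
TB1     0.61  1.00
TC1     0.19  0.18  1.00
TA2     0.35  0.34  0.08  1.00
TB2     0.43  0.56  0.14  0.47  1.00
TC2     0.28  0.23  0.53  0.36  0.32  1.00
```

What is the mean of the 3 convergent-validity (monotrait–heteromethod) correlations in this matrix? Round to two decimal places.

Convergent values: 0.35, 0.56, 0.53; mean = 1.44/3 = 0.48.

0.48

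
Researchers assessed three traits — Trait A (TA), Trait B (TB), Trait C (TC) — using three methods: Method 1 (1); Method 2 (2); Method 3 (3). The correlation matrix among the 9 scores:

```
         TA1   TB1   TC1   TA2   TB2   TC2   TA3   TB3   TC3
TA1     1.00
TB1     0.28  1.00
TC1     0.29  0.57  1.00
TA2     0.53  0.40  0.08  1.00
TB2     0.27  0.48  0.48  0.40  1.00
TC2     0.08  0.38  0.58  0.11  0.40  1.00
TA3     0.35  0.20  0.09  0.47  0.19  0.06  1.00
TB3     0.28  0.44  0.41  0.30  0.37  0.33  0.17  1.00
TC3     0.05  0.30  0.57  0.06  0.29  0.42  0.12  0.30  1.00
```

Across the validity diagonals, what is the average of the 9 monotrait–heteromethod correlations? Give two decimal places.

0.47

Convergent values: 0.53, 0.35, 0.47, 0.48, 0.44, 0.37, 0.58, 0.57, 0.42; mean = 4.21/9 = 0.47.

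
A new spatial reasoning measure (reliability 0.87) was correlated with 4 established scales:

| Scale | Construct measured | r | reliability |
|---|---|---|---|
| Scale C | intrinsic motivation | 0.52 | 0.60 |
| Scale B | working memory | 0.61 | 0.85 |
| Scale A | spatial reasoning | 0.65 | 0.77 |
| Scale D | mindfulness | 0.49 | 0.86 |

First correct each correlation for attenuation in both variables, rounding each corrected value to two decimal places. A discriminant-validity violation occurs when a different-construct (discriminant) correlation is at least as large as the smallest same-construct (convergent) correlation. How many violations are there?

0

Disattenuated r (r / √(r_scale · r_new)):
  Scale C (disc): 0.52 / √(0.60·0.87) = 0.72
  Scale B (disc): 0.61 / √(0.85·0.87) = 0.71
  Scale A (conv): 0.65 / √(0.77·0.87) = 0.79
  Scale D (disc): 0.49 / √(0.86·0.87) = 0.57
Smallest convergent = 0.79. Discriminant values: 0.72, 0.71, 0.57; count ≥ 0.79 → 0.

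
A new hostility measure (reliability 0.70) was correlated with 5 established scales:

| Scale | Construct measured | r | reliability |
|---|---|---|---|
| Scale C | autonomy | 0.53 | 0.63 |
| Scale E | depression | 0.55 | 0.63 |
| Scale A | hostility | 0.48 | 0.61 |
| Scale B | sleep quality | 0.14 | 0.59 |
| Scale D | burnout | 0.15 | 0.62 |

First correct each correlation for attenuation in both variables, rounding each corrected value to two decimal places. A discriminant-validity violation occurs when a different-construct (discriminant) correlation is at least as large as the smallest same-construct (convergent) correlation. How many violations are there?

Disattenuated r (r / √(r_scale · r_new)):
  Scale C (disc): 0.53 / √(0.63·0.70) = 0.80
  Scale E (disc): 0.55 / √(0.63·0.70) = 0.83
  Scale A (conv): 0.48 / √(0.61·0.70) = 0.73
  Scale B (disc): 0.14 / √(0.59·0.70) = 0.22
  Scale D (disc): 0.15 / √(0.62·0.70) = 0.23
Smallest convergent = 0.73. Discriminant values: 0.80, 0.83, 0.22, 0.23; count ≥ 0.73 → 2.

2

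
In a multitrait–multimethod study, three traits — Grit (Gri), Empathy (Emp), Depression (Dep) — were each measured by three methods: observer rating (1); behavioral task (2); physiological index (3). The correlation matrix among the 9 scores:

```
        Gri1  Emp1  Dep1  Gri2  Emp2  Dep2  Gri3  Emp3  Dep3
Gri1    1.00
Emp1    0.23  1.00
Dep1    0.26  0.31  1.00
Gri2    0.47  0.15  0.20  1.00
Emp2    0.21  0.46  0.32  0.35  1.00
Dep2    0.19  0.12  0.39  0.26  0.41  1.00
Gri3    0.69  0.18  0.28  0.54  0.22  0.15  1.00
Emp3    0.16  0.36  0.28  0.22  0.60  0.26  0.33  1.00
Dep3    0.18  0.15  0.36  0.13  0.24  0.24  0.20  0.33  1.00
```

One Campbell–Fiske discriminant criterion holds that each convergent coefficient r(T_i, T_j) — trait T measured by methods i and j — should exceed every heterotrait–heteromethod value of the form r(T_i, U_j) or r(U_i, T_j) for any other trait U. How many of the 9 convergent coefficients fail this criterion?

Each convergent coefficient versus the relevant comparison correlations:
Gri (methods 1·2): 0.47 vs {0.21, 0.15, 0.19, 0.20} → pass.
Gri (methods 1·3): 0.69 vs {0.16, 0.18, 0.18, 0.28} → pass.
Gri (methods 2·3): 0.54 vs {0.22, 0.22, 0.13, 0.15} → pass.
Emp (methods 1·2): 0.46 vs {0.15, 0.21, 0.12, 0.32} → pass.
Emp (methods 1·3): 0.36 vs {0.18, 0.16, 0.15, 0.28} → pass.
Emp (methods 2·3): 0.60 vs {0.22, 0.22, 0.24, 0.26} → pass.
Dep (methods 1·2): 0.39 vs {0.20, 0.19, 0.32, 0.12} → pass.
Dep (methods 1·3): 0.36 vs {0.28, 0.18, 0.28, 0.15} → pass.
Dep (methods 2·3): 0.24 vs {0.15, 0.13, 0.26, 0.24} → fail.
1 of 9 fail.

1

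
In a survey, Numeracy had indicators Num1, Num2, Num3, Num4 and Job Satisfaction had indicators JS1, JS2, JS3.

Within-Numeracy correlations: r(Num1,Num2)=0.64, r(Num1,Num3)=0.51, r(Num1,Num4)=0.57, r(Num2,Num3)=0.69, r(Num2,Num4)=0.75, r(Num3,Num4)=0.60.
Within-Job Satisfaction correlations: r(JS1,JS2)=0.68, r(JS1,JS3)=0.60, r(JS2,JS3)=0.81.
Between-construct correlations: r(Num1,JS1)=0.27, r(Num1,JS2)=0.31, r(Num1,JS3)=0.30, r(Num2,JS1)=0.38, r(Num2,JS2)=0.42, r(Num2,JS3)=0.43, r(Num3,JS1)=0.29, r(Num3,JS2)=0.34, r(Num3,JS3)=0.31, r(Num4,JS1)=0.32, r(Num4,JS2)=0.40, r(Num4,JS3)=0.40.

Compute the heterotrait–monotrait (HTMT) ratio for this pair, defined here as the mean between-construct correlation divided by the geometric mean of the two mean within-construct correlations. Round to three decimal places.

Between-construct mean = 4.17/12 = 0.3475.
Mean within-Num = 3.76/6 = 0.6267; mean within-JS = 2.09/3 = 0.6967.
Geometric mean = √(0.6267 × 0.6967) = 0.6608.
HTMT = 0.3475 / 0.6608 = 0.526.

0.526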